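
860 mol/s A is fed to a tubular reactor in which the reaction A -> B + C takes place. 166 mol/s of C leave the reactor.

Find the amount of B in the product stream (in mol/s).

For C: n = n₀ + 1ξ → 166 = 0 + 1ξ, giving ξ = 166 mol/s.
Outlet amounts (n = n₀ + ν ξ):
  A: 860 − 1(166) = 694
  B: 0 + 1(166) = 166
  C: 0 + 1(166) = 166

166 mol/s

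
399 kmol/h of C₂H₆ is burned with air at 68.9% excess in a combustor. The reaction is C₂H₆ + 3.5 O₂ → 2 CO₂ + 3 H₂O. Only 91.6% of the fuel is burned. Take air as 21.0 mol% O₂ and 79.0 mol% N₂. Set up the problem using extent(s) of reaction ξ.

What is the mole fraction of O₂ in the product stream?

0.0914

Stoichiometric O₂ = 3.5 × 399 = 1396 kmol/h; O₂ fed = 1396 × 1.689 = 2359 kmol/h.
N₂ fed = 2359 × 79/21 = 8873 kmol/h.
Fuel reacted = 0.916 × 399 → ξ = 365.5 kmol/h.
Outlet (n = n₀ + ν ξ):
  C₂H₆: 399 − 1(365.5) = 33.52
  O₂: 2359 − 3.5(365.5) = 1079
  N₂: 8873 (inert)
  CO₂: 0 + 2(365.5) = 731
  H₂O: 0 + 3(365.5) = 1096
Total out = 11810 kmol/h; y_O₂ = 1079 / 11810 = 0.09138.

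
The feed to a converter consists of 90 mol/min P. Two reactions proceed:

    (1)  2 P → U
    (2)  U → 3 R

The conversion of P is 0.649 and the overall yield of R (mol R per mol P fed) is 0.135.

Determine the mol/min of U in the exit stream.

25.2 mol/min

Conversion of P: P consumed = 2ξ₁ = 0.649 × 90 → ξ₁ = 29.21 mol/min.
Yield of R: 3ξ₂ / 90 = 0.135 → ξ₂ = 4.05 mol/min.
Outlet amounts (n = n₀ + Σ ν·ξ):
  P: 90 − 2(29.21) = 31.59
  U: 0 + 1(29.21) − 1(4.05) = 25.16
  R: 0 + 3(4.05) = 12.15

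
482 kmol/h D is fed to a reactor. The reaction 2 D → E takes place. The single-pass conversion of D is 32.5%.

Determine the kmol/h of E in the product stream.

D reacted = 0.325 × 482 = 156.7 kmol/h; ν_D = −2, so ξ = 156.7/2 = 78.33 kmol/h.
Outlet amounts (n = n₀ + ν ξ):
  D: 482 − 2(78.33) = 325.4
  E: 0 + 1(78.33) = 78.33

78.3 kmol/h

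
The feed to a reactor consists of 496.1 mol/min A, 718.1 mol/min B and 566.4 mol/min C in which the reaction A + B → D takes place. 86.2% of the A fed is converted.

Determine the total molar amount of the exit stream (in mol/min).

1350 mol/min

A reacted = 0.862 × 496.1 = 427.6 mol/min; ν_A = −1, so ξ = 427.6/1 = 427.6 mol/min.
Outlet amounts (n = n₀ + ν ξ):
  A: 496.1 − 1(427.6) = 68.46
  B: 718.1 − 1(427.6) = 290.5
  D: 0 + 1(427.6) = 427.6
  C: 566.4 (inert)
Total out = 68.46 + 290.5 + 427.6 + 566.4 = 1353 mol/min.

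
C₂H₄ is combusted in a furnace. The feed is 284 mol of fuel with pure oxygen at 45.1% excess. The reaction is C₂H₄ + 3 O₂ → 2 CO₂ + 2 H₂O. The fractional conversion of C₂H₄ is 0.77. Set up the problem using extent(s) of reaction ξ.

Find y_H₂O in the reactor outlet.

Stoichiometric O₂ = 3 × 284 = 852 mol; O₂ fed = 852 × 1.451 = 1236 mol.
Fuel reacted = 0.77 × 284 → ξ = 218.7 mol.
Outlet (n = n₀ + ν ξ):
  C₂H₄: 284 − 1(218.7) = 65.32
  O₂: 1236 − 3(218.7) = 580.2
  CO₂: 0 + 2(218.7) = 437.4
  H₂O: 0 + 2(218.7) = 437.4
Total out = 1520 mol; y_H₂O = 437.4 / 1520 = 0.2877.

0.288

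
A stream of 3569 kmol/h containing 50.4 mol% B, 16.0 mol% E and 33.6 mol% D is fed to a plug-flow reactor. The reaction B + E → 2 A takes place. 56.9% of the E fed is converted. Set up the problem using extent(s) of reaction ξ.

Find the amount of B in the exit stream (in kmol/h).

E reacted = 0.569 × 571 = 324.9 kmol/h; ν_E = −1, so ξ = 324.9/1 = 324.9 kmol/h.
Outlet amounts (n = n₀ + ν ξ):
  B: 1799 − 1(324.9) = 1474
  E: 571 − 1(324.9) = 246.1
  A: 0 + 2(324.9) = 649.8
  D: 1199 (inert)

1470 kmol/h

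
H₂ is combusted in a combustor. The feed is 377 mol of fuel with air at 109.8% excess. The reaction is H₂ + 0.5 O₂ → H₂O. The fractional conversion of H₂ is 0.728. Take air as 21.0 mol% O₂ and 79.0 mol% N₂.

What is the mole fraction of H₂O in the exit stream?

Stoichiometric O₂ = 0.5 × 377 = 188.5 mol; O₂ fed = 188.5 × 2.098 = 395.5 mol.
N₂ fed = 395.5 × 79/21 = 1488 mol.
Fuel reacted = 0.728 × 377 → ξ = 274.5 mol.
Outlet (n = n₀ + ν ξ):
  H₂: 377 − 1(274.5) = 102.5
  O₂: 395.5 − 0.5(274.5) = 258.2
  N₂: 1488 (inert)
  H₂O: 0 + 1(274.5) = 274.5
Total out = 2123 mol; y_H₂O = 274.5 / 2123 = 0.1293.

0.129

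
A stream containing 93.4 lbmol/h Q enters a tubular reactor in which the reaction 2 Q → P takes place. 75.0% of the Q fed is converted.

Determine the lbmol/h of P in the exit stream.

35 lbmol/h

Q reacted = 0.75 × 93.4 = 70.05 lbmol/h; ν_Q = −2, so ξ = 70.05/2 = 35.03 lbmol/h.
Outlet amounts (n = n₀ + ν ξ):
  Q: 93.4 − 2(35.03) = 23.35
  P: 0 + 1(35.03) = 35.03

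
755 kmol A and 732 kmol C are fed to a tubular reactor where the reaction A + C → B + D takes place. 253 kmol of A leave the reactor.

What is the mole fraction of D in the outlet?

For A: n = n₀ − 1ξ → 253 = 755 − 1ξ, giving ξ = 502 kmol.
Outlet amounts (n = n₀ + ν ξ):
  A: 755 − 1(502) = 253
  C: 732 − 1(502) = 230
  B: 0 + 1(502) = 502
  D: 0 + 1(502) = 502
Total out = 1487 kmol; y_D = 502 / 1487 = 0.3376.

0.338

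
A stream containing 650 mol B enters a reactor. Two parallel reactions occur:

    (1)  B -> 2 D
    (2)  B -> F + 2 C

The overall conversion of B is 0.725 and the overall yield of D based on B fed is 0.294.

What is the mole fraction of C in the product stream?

0.502

Yield of D: 2ξ₁ / 650 = 0.294 → ξ₁ = 95.55 mol.
Conversion of B: 1ξ₁ + 1ξ₂ = 0.725 × 650 = 471.2 → ξ₂ = 375.7 mol.
Outlet amounts (n = n₀ + Σ ν·ξ):
  B: 650 − 1(95.55) − 1(375.7) = 178.8
  D: 0 + 2(95.55) = 191.1
  F: 0 + 1(375.7) = 375.7
  C: 0 + 2(375.7) = 751.4
Total out = 1497 mol; y_C = 751.4 / 1497 = 0.502.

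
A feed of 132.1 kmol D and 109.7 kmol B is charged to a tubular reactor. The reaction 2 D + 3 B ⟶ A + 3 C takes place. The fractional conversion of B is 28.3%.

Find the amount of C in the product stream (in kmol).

B reacted = 0.283 × 109.7 = 31.05 kmol; ν_B = −3, so ξ = 31.05/3 = 10.35 kmol.
Outlet amounts (n = n₀ + ν ξ):
  D: 132.1 − 2(10.35) = 111.4
  B: 109.7 − 3(10.35) = 78.65
  A: 0 + 1(10.35) = 10.35
  C: 0 + 3(10.35) = 31.05

31 kmol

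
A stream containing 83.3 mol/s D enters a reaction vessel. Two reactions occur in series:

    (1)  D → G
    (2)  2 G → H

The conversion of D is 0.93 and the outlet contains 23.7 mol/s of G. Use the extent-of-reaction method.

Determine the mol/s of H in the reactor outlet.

Conversion of D: D consumed = 1ξ₁ = 0.93 × 83.3 → ξ₁ = 77.47 mol/s.
G balance: n_G = 0 + 1ξ₁ − 2ξ₂ = 23.7 → ξ₂ = (1·77.47 − 23.7)/2 = 26.88 mol/s.
Outlet amounts (n = n₀ + Σ ν·ξ):
  D: 83.3 − 1(77.47) = 5.831
  G: 0 + 1(77.47) − 2(26.88) = 23.7
  H: 0 + 1(26.88) = 26.88

26.9 mol/s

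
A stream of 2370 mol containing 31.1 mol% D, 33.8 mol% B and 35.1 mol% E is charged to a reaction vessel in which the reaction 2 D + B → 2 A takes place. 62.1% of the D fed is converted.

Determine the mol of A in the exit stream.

D reacted = 0.621 × 737.1 = 457.7 mol; ν_D = −2, so ξ = 457.7/2 = 228.9 mol.
Outlet amounts (n = n₀ + ν ξ):
  D: 737.1 − 2(228.9) = 279.3
  B: 801.1 − 1(228.9) = 572.2
  A: 0 + 2(228.9) = 457.7
  E: 831.9 (inert)

458 mol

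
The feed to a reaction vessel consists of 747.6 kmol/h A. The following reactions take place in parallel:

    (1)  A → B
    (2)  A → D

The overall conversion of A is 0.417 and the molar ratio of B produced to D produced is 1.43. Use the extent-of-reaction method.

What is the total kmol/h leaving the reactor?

748 kmol/h

Conversion of A: A consumed = 0.417 × 747.6 = 311.7 kmol/h = 1ξ₁ + 1ξ₂.
Selectivity: 1ξ₁ / (1ξ₂) = 1.43 → ξ₁ = 1.43 ξ₂.
Substitute: (1·1.43 + 1) ξ₂ = 311.7 → ξ₂ = 128.3 kmol/h, ξ₁ = 183.5 kmol/h.
Outlet amounts (n = n₀ + Σ ν·ξ):
  A: 747.6 − 1(183.5) − 1(128.3) = 435.9
  B: 0 + 1(183.5) = 183.5
  D: 0 + 1(128.3) = 128.3
Total out = 435.9 + 183.5 + 128.3 = 747.6 kmol/h.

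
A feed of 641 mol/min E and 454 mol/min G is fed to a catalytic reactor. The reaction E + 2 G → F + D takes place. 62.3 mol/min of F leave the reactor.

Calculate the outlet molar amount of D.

For F: n = n₀ + 1ξ → 62.3 = 0 + 1ξ, giving ξ = 62.3 mol/min.
Outlet amounts (n = n₀ + ν ξ):
  E: 641 − 1(62.3) = 578.7
  G: 454 − 2(62.3) = 329.4
  F: 0 + 1(62.3) = 62.3
  D: 0 + 1(62.3) = 62.3

62.3 mol/min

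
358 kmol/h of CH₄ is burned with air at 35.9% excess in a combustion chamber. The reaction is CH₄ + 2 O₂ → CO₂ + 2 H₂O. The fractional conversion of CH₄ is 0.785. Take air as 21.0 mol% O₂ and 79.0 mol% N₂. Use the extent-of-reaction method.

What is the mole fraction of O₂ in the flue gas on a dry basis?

Stoichiometric O₂ = 2 × 358 = 716 kmol/h; O₂ fed = 716 × 1.359 = 973 kmol/h.
N₂ fed = 973 × 79/21 = 3660 kmol/h.
Fuel reacted = 0.785 × 358 → ξ = 281 kmol/h.
Outlet (n = n₀ + ν ξ):
  CH₄: 358 − 1(281) = 76.97
  O₂: 973 − 2(281) = 411
  N₂: 3660 (inert)
  CO₂: 0 + 1(281) = 281
  H₂O: 0 + 2(281) = 562.1
Dry total = 4429 kmol/h; y_O₂ (dry) = 411 / 4429 = 0.09278.

0.0928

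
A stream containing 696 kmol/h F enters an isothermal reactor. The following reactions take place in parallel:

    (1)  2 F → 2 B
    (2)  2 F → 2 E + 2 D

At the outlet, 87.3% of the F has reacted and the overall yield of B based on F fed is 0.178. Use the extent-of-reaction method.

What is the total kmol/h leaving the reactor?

Yield of B: 2ξ₁ / 696 = 0.178 → ξ₁ = 61.94 kmol/h.
Conversion of F: 2ξ₁ + 2ξ₂ = 0.873 × 696 = 607.6 → ξ₂ = 241.9 kmol/h.
Outlet amounts (n = n₀ + Σ ν·ξ):
  F: 696 − 2(61.94) − 2(241.9) = 88.39
  B: 0 + 2(61.94) = 123.9
  E: 0 + 2(241.9) = 483.7
  D: 0 + 2(241.9) = 483.7
Total out = 88.39 + 123.9 + 483.7 + 483.7 = 1180 kmol/h.

1180 kmol/h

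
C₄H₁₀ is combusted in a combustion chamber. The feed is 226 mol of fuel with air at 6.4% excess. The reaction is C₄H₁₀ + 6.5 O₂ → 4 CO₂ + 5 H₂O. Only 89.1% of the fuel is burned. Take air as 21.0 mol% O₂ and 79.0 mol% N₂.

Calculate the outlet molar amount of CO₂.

805 mol

Stoichiometric O₂ = 6.5 × 226 = 1469 mol; O₂ fed = 1469 × 1.064 = 1563 mol.
N₂ fed = 1563 × 79/21 = 5880 mol.
Fuel reacted = 0.891 × 226 → ξ = 201.4 mol.
Outlet (n = n₀ + ν ξ):
  C₄H₁₀: 226 − 1(201.4) = 24.63
  O₂: 1563 − 6.5(201.4) = 254.1
  N₂: 5880 (inert)
  CO₂: 0 + 4(201.4) = 805.5
  H₂O: 0 + 5(201.4) = 1007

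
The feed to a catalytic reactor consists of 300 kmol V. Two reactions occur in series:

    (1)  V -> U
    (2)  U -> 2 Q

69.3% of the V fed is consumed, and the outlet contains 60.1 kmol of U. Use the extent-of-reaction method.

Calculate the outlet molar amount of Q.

Conversion of V: V consumed = 1ξ₁ = 0.693 × 300 → ξ₁ = 207.9 kmol.
U balance: n_U = 0 + 1ξ₁ − 1ξ₂ = 60.1 → ξ₂ = (1·207.9 − 60.1)/1 = 147.8 kmol.
Outlet amounts (n = n₀ + Σ ν·ξ):
  V: 300 − 1(207.9) = 92.1
  U: 0 + 1(207.9) − 1(147.8) = 60.1
  Q: 0 + 2(147.8) = 295.6

296 kmol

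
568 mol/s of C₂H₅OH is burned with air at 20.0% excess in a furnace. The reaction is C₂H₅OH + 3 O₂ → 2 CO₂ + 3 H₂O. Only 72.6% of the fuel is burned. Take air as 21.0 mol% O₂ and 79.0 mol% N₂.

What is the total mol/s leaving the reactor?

Stoichiometric O₂ = 3 × 568 = 1704 mol/s; O₂ fed = 1704 × 1.200 = 2045 mol/s.
N₂ fed = 2045 × 79/21 = 7692 mol/s.
Fuel reacted = 0.726 × 568 → ξ = 412.4 mol/s.
Outlet (n = n₀ + ν ξ):
  C₂H₅OH: 568 − 1(412.4) = 155.6
  O₂: 2045 − 3(412.4) = 807.7
  N₂: 7692 (inert)
  CO₂: 0 + 2(412.4) = 824.7
  H₂O: 0 + 3(412.4) = 1237
Total out = 155.6 + 807.7 + 7692 + 824.7 + 1237 = 10720 mol/s.

10700 mol/s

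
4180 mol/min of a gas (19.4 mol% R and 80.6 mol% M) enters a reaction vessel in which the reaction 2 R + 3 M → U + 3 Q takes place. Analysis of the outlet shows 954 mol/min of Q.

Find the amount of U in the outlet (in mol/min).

318 mol/min

For Q: n = n₀ + 3ξ → 954 = 0 + 3ξ, giving ξ = 318 mol/min.
Outlet amounts (n = n₀ + ν ξ):
  R: 810.9 − 2(318) = 174.9
  M: 3369 − 3(318) = 2415
  U: 0 + 1(318) = 318
  Q: 0 + 3(318) = 954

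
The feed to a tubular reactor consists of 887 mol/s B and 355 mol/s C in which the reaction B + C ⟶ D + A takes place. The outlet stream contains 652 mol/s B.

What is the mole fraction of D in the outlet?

For B: n = n₀ − 1ξ → 652 = 887 − 1ξ, giving ξ = 235 mol/s.
Outlet amounts (n = n₀ + ν ξ):
  B: 887 − 1(235) = 652
  C: 355 − 1(235) = 120
  D: 0 + 1(235) = 235
  A: 0 + 1(235) = 235
Total out = 1242 mol/s; y_D = 235 / 1242 = 0.1892.

0.189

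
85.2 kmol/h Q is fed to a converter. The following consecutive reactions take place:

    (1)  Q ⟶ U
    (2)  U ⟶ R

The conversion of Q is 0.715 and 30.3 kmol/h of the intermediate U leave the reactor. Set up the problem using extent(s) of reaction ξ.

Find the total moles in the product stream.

85.2 kmol/h

Conversion of Q: Q consumed = 1ξ₁ = 0.715 × 85.2 → ξ₁ = 60.92 kmol/h.
U balance: n_U = 0 + 1ξ₁ − 1ξ₂ = 30.3 → ξ₂ = (1·60.92 − 30.3)/1 = 30.62 kmol/h.
Outlet amounts (n = n₀ + Σ ν·ξ):
  Q: 85.2 − 1(60.92) = 24.28
  U: 0 + 1(60.92) − 1(30.62) = 30.3
  R: 0 + 1(30.62) = 30.62
Total out = 24.28 + 30.3 + 30.62 = 85.2 kmol/h.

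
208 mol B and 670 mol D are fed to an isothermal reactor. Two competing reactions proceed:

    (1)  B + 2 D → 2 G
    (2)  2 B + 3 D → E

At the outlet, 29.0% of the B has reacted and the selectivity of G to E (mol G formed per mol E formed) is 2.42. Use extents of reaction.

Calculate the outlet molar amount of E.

Conversion of B: B consumed = 0.29 × 208 = 60.32 mol = 1ξ₁ + 2ξ₂.
Selectivity: 2ξ₁ / (1ξ₂) = 2.42 → ξ₁ = 1.21 ξ₂.
Substitute: (1·1.21 + 2) ξ₂ = 60.32 → ξ₂ = 18.79 mol, ξ₁ = 22.74 mol.
Outlet amounts (n = n₀ + Σ ν·ξ):
  B: 208 − 1(22.74) − 2(18.79) = 147.7
  D: 670 − 2(22.74) − 3(18.79) = 568.2
  G: 0 + 2(22.74) = 45.47
  E: 0 + 1(18.79) = 18.79

18.8 mol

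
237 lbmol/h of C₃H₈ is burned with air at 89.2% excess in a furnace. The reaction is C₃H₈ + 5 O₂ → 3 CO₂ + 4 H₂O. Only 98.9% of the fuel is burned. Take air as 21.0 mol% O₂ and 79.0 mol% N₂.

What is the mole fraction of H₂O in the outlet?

0.0841

Stoichiometric O₂ = 5 × 237 = 1185 lbmol/h; O₂ fed = 1185 × 1.892 = 2242 lbmol/h.
N₂ fed = 2242 × 79/21 = 8434 lbmol/h.
Fuel reacted = 0.989 × 237 → ξ = 234.4 lbmol/h.
Outlet (n = n₀ + ν ξ):
  C₃H₈: 237 − 1(234.4) = 2.607
  O₂: 2242 − 5(234.4) = 1070
  N₂: 8434 (inert)
  CO₂: 0 + 3(234.4) = 703.2
  H₂O: 0 + 4(234.4) = 937.6
Total out = 11150 lbmol/h; y_H₂O = 937.6 / 11150 = 0.0841.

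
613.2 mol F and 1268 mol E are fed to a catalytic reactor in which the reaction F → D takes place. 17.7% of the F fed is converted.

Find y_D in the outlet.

0.0577

F reacted = 0.177 × 613.2 = 108.5 mol; ν_F = −1, so ξ = 108.5/1 = 108.5 mol.
Outlet amounts (n = n₀ + ν ξ):
  F: 613.2 − 1(108.5) = 504.7
  D: 0 + 1(108.5) = 108.5
  E: 1268 (inert)
Total out = 1881 mol; y_D = 108.5 / 1881 = 0.0577.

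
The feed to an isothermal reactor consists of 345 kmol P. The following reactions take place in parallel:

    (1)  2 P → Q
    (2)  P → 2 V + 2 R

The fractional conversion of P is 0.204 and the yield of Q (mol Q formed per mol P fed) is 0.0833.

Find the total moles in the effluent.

Yield of Q: 1ξ₁ / 345 = 0.0833 → ξ₁ = 28.74 kmol.
Conversion of P: 2ξ₁ + 1ξ₂ = 0.204 × 345 = 70.38 → ξ₂ = 12.9 kmol.
Outlet amounts (n = n₀ + Σ ν·ξ):
  P: 345 − 2(28.74) − 1(12.9) = 274.6
  Q: 0 + 1(28.74) = 28.74
  V: 0 + 2(12.9) = 25.81
  R: 0 + 2(12.9) = 25.81
Total out = 274.6 + 28.74 + 25.81 + 25.81 = 355 kmol.

355 kmol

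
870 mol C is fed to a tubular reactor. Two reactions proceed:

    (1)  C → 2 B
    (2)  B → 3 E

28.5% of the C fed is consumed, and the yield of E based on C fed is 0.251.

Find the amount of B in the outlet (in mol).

Conversion of C: C consumed = 1ξ₁ = 0.285 × 870 → ξ₁ = 247.9 mol.
Yield of E: 3ξ₂ / 870 = 0.251 → ξ₂ = 72.79 mol.
Outlet amounts (n = n₀ + Σ ν·ξ):
  C: 870 − 1(247.9) = 622
  B: 0 + 2(247.9) − 1(72.79) = 423.1
  E: 0 + 3(72.79) = 218.4

423 mol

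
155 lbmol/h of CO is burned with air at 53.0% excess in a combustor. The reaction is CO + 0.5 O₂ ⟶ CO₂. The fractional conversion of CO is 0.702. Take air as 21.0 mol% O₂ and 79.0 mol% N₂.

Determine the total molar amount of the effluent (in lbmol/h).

665 lbmol/h

Stoichiometric O₂ = 0.5 × 155 = 77.5 lbmol/h; O₂ fed = 77.5 × 1.530 = 118.6 lbmol/h.
N₂ fed = 118.6 × 79/21 = 446.1 lbmol/h.
Fuel reacted = 0.702 × 155 → ξ = 108.8 lbmol/h.
Outlet (n = n₀ + ν ξ):
  CO: 155 − 1(108.8) = 46.19
  O₂: 118.6 − 0.5(108.8) = 64.17
  N₂: 446.1 (inert)
  CO₂: 0 + 1(108.8) = 108.8
Total out = 46.19 + 64.17 + 446.1 + 108.8 = 665.2 lbmol/h.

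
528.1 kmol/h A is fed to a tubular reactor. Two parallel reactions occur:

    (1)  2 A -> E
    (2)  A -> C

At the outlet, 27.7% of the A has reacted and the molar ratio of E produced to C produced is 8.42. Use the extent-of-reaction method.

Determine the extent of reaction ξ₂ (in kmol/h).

Conversion of A: A consumed = 0.277 × 528.1 = 146.3 kmol/h = 2ξ₁ + 1ξ₂.
Selectivity: 1ξ₁ / (1ξ₂) = 8.42 → ξ₁ = 8.42 ξ₂.
Substitute: (2·8.42 + 1) ξ₂ = 146.3 → ξ₂ = 8.2 kmol/h, ξ₁ = 69.04 kmol/h.
Outlet amounts (n = n₀ + Σ ν·ξ):
  A: 528.1 − 2(69.04) − 1(8.2) = 381.8
  E: 0 + 1(69.04) = 69.04
  C: 0 + 1(8.2) = 8.2

ξ₂ = 8.2 kmol/h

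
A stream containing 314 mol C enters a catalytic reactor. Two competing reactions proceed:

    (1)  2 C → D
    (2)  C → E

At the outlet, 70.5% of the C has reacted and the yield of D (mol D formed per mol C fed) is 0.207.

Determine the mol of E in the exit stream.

Yield of D: 1ξ₁ / 314 = 0.207 → ξ₁ = 65 mol.
Conversion of C: 2ξ₁ + 1ξ₂ = 0.705 × 314 = 221.4 → ξ₂ = 91.37 mol.
Outlet amounts (n = n₀ + Σ ν·ξ):
  C: 314 − 2(65) − 1(91.37) = 92.63
  D: 0 + 1(65) = 65
  E: 0 + 1(91.37) = 91.37

91.4 mol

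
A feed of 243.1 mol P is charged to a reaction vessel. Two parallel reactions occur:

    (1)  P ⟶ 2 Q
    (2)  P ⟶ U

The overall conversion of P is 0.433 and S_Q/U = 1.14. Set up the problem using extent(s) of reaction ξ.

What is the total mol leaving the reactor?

281 mol

Conversion of P: P consumed = 0.433 × 243.1 = 105.3 mol = 1ξ₁ + 1ξ₂.
Selectivity: 2ξ₁ / (1ξ₂) = 1.14 → ξ₁ = 0.57 ξ₂.
Substitute: (1·0.57 + 1) ξ₂ = 105.3 → ξ₂ = 67.05 mol, ξ₁ = 38.22 mol.
Outlet amounts (n = n₀ + Σ ν·ξ):
  P: 243.1 − 1(38.22) − 1(67.05) = 137.8
  Q: 0 + 2(38.22) = 76.43
  U: 0 + 1(67.05) = 67.05
Total out = 137.8 + 76.43 + 67.05 = 281.3 mol.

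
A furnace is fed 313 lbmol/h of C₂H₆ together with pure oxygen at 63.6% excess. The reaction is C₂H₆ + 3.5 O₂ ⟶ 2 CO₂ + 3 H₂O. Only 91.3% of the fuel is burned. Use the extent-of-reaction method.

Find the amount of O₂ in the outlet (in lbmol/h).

Stoichiometric O₂ = 3.5 × 313 = 1096 lbmol/h; O₂ fed = 1096 × 1.636 = 1792 lbmol/h.
Fuel reacted = 0.913 × 313 → ξ = 285.8 lbmol/h.
Outlet (n = n₀ + ν ξ):
  C₂H₆: 313 − 1(285.8) = 27.23
  O₂: 1792 − 3.5(285.8) = 792
  CO₂: 0 + 2(285.8) = 571.5
  H₂O: 0 + 3(285.8) = 857.3

792 lbmol/h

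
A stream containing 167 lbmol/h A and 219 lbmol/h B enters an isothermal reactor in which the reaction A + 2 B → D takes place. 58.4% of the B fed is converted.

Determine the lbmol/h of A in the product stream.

103 lbmol/h

B reacted = 0.584 × 219 = 127.9 lbmol/h; ν_B = −2, so ξ = 127.9/2 = 63.95 lbmol/h.
Outlet amounts (n = n₀ + ν ξ):
  A: 167 − 1(63.95) = 103.1
  B: 219 − 2(63.95) = 91.1
  D: 0 + 1(63.95) = 63.95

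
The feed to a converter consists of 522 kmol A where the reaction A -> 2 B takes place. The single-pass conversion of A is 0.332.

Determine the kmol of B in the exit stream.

347 kmol

A reacted = 0.332 × 522 = 173.3 kmol; ν_A = −1, so ξ = 173.3/1 = 173.3 kmol.
Outlet amounts (n = n₀ + ν ξ):
  A: 522 − 1(173.3) = 348.7
  B: 0 + 2(173.3) = 346.6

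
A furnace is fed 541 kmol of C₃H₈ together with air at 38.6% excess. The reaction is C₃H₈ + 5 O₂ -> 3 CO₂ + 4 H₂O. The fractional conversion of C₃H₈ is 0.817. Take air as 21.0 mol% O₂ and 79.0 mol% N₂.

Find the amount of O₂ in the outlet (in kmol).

1540 kmol

Stoichiometric O₂ = 5 × 541 = 2705 kmol; O₂ fed = 2705 × 1.386 = 3749 kmol.
N₂ fed = 3749 × 79/21 = 14100 kmol.
Fuel reacted = 0.817 × 541 → ξ = 442 kmol.
Outlet (n = n₀ + ν ξ):
  C₃H₈: 541 − 1(442) = 99
  O₂: 3749 − 5(442) = 1539
  N₂: 14100 (inert)
  CO₂: 0 + 3(442) = 1326
  H₂O: 0 + 4(442) = 1768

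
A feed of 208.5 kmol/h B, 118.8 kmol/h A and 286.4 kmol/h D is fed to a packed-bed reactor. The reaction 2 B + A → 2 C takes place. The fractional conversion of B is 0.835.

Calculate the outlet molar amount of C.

B reacted = 0.835 × 208.5 = 174.1 kmol/h; ν_B = −2, so ξ = 174.1/2 = 87.05 kmol/h.
Outlet amounts (n = n₀ + ν ξ):
  B: 208.5 − 2(87.05) = 34.4
  A: 118.8 − 1(87.05) = 31.75
  C: 0 + 2(87.05) = 174.1
  D: 286.4 (inert)

174 kmol/h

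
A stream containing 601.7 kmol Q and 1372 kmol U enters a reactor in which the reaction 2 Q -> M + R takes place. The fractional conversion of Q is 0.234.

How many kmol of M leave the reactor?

70.4 kmol

Q reacted = 0.234 × 601.7 = 140.8 kmol; ν_Q = −2, so ξ = 140.8/2 = 70.4 kmol.
Outlet amounts (n = n₀ + ν ξ):
  Q: 601.7 − 2(70.4) = 460.9
  M: 0 + 1(70.4) = 70.4
  R: 0 + 1(70.4) = 70.4
  U: 1372 (inert)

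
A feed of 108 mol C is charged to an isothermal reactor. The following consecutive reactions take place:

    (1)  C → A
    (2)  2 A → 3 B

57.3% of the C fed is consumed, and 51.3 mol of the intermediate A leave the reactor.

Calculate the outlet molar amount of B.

Conversion of C: C consumed = 1ξ₁ = 0.573 × 108 → ξ₁ = 61.88 mol.
A balance: n_A = 0 + 1ξ₁ − 2ξ₂ = 51.3 → ξ₂ = (1·61.88 − 51.3)/2 = 5.292 mol.
Outlet amounts (n = n₀ + Σ ν·ξ):
  C: 108 − 1(61.88) = 46.12
  A: 0 + 1(61.88) − 2(5.292) = 51.3
  B: 0 + 3(5.292) = 15.88

15.9 mol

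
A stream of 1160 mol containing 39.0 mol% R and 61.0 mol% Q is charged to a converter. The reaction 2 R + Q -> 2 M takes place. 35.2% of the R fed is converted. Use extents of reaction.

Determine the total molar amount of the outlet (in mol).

R reacted = 0.352 × 452.4 = 159.2 mol; ν_R = −2, so ξ = 159.2/2 = 79.62 mol.
Outlet amounts (n = n₀ + ν ξ):
  R: 452.4 − 2(79.62) = 293.2
  Q: 707.6 − 1(79.62) = 628
  M: 0 + 2(79.62) = 159.2
Total out = 293.2 + 628 + 159.2 = 1080 mol.

1080 mol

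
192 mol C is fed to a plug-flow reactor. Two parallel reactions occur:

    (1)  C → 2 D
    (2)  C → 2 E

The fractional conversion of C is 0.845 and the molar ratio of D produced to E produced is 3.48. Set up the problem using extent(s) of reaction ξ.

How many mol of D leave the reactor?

Conversion of C: C consumed = 0.845 × 192 = 162.2 mol = 1ξ₁ + 1ξ₂.
Selectivity: 2ξ₁ / (2ξ₂) = 3.48 → ξ₁ = 3.48 ξ₂.
Substitute: (1·3.48 + 1) ξ₂ = 162.2 → ξ₂ = 36.21 mol, ξ₁ = 126 mol.
Outlet amounts (n = n₀ + Σ ν·ξ):
  C: 192 − 1(126) − 1(36.21) = 29.76
  D: 0 + 2(126) = 252.1
  E: 0 + 2(36.21) = 72.43

252 mol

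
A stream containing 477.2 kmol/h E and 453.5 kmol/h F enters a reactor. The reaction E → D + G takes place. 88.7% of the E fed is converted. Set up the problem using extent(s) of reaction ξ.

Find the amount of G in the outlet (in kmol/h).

423 kmol/h

E reacted = 0.887 × 477.2 = 423.3 kmol/h; ν_E = −1, so ξ = 423.3/1 = 423.3 kmol/h.
Outlet amounts (n = n₀ + ν ξ):
  E: 477.2 − 1(423.3) = 53.92
  D: 0 + 1(423.3) = 423.3
  G: 0 + 1(423.3) = 423.3
  F: 453.5 (inert)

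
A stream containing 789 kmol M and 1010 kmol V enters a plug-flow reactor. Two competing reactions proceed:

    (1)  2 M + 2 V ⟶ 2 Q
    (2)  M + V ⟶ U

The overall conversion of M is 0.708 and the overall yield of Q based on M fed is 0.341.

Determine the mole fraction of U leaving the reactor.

Yield of Q: 2ξ₁ / 789 = 0.341 → ξ₁ = 134.5 kmol.
Conversion of M: 2ξ₁ + 1ξ₂ = 0.708 × 789 = 558.6 → ξ₂ = 289.6 kmol.
Outlet amounts (n = n₀ + Σ ν·ξ):
  M: 789 − 2(134.5) − 1(289.6) = 230.4
  V: 1010 − 2(134.5) − 1(289.6) = 451.4
  Q: 0 + 2(134.5) = 269
  U: 0 + 1(289.6) = 289.6
Total out = 1240 kmol; y_U = 289.6 / 1240 = 0.2334.

0.233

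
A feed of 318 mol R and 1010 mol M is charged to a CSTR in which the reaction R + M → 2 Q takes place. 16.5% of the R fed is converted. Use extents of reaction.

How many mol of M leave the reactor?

958 mol

R reacted = 0.165 × 318 = 52.47 mol; ν_R = −1, so ξ = 52.47/1 = 52.47 mol.
Outlet amounts (n = n₀ + ν ξ):
  R: 318 − 1(52.47) = 265.5
  M: 1010 − 1(52.47) = 957.5
  Q: 0 + 2(52.47) = 104.9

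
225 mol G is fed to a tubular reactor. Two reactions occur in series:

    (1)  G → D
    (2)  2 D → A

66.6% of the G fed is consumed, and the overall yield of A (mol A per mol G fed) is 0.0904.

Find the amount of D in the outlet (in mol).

109 mol

Conversion of G: G consumed = 1ξ₁ = 0.666 × 225 → ξ₁ = 149.8 mol.
Yield of A: 1ξ₂ / 225 = 0.0904 → ξ₂ = 20.34 mol.
Outlet amounts (n = n₀ + Σ ν·ξ):
  G: 225 − 1(149.8) = 75.15
  D: 0 + 1(149.8) − 2(20.34) = 109.2
  A: 0 + 1(20.34) = 20.34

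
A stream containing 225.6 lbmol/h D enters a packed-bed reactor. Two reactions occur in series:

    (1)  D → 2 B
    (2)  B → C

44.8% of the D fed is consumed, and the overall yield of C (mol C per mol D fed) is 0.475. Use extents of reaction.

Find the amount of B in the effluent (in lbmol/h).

95 lbmol/h

Conversion of D: D consumed = 1ξ₁ = 0.448 × 225.6 → ξ₁ = 101.1 lbmol/h.
Yield of C: 1ξ₂ / 225.6 = 0.475 → ξ₂ = 107.2 lbmol/h.
Outlet amounts (n = n₀ + Σ ν·ξ):
  D: 225.6 − 1(101.1) = 124.5
  B: 0 + 2(101.1) − 1(107.2) = 94.98
  C: 0 + 1(107.2) = 107.2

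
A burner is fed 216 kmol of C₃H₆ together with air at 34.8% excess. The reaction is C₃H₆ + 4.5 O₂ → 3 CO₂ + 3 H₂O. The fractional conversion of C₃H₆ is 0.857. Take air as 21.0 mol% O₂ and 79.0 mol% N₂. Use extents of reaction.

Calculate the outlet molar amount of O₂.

477 kmol

Stoichiometric O₂ = 4.5 × 216 = 972 kmol; O₂ fed = 972 × 1.348 = 1310 kmol.
N₂ fed = 1310 × 79/21 = 4929 kmol.
Fuel reacted = 0.857 × 216 → ξ = 185.1 kmol.
Outlet (n = n₀ + ν ξ):
  C₃H₆: 216 − 1(185.1) = 30.89
  O₂: 1310 − 4.5(185.1) = 477.3
  N₂: 4929 (inert)
  CO₂: 0 + 3(185.1) = 555.3
  H₂O: 0 + 3(185.1) = 555.3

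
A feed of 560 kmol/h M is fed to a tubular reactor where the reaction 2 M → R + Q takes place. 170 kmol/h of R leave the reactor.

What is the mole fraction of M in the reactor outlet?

0.393

For R: n = n₀ + 1ξ → 170 = 0 + 1ξ, giving ξ = 170 kmol/h.
Outlet amounts (n = n₀ + ν ξ):
  M: 560 − 2(170) = 220
  R: 0 + 1(170) = 170
  Q: 0 + 1(170) = 170
Total out = 560 kmol/h; y_M = 220 / 560 = 0.3929.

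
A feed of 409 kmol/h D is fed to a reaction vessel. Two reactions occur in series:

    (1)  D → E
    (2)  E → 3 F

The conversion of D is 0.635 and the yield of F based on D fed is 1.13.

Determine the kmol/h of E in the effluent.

106 kmol/h

Conversion of D: D consumed = 1ξ₁ = 0.635 × 409 → ξ₁ = 259.7 kmol/h.
Yield of F: 3ξ₂ / 409 = 1.13 → ξ₂ = 154.1 kmol/h.
Outlet amounts (n = n₀ + Σ ν·ξ):
  D: 409 − 1(259.7) = 149.3
  E: 0 + 1(259.7) − 1(154.1) = 105.7
  F: 0 + 3(154.1) = 462.2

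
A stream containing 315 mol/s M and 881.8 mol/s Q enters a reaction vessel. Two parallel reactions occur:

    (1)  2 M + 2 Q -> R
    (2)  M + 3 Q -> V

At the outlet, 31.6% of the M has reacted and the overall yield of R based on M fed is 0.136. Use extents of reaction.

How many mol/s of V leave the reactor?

Yield of R: 1ξ₁ / 315 = 0.136 → ξ₁ = 42.84 mol/s.
Conversion of M: 2ξ₁ + 1ξ₂ = 0.316 × 315 = 99.54 → ξ₂ = 13.86 mol/s.
Outlet amounts (n = n₀ + Σ ν·ξ):
  M: 315 − 2(42.84) − 1(13.86) = 215.5
  Q: 881.8 − 2(42.84) − 3(13.86) = 754.5
  R: 0 + 1(42.84) = 42.84
  V: 0 + 1(13.86) = 13.86

13.9 mol/s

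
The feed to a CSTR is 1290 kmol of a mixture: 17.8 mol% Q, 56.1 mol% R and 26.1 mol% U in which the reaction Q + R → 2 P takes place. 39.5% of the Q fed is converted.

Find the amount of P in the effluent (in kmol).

181 kmol

Q reacted = 0.395 × 229.6 = 90.7 kmol; ν_Q = −1, so ξ = 90.7/1 = 90.7 kmol.
Outlet amounts (n = n₀ + ν ξ):
  Q: 229.6 − 1(90.7) = 138.9
  R: 723.7 − 1(90.7) = 633
  P: 0 + 2(90.7) = 181.4
  U: 336.7 (inert)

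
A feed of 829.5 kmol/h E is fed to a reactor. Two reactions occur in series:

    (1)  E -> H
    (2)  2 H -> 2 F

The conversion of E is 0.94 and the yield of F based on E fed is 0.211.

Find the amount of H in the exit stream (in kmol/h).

605 kmol/h

Conversion of E: E consumed = 1ξ₁ = 0.94 × 829.5 → ξ₁ = 779.7 kmol/h.
Yield of F: 2ξ₂ / 829.5 = 0.211 → ξ₂ = 87.51 kmol/h.
Outlet amounts (n = n₀ + Σ ν·ξ):
  E: 829.5 − 1(779.7) = 49.77
  H: 0 + 1(779.7) − 2(87.51) = 604.7
  F: 0 + 2(87.51) = 175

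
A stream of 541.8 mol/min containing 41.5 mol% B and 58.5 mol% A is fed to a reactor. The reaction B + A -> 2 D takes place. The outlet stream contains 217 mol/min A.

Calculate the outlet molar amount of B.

For A: n = n₀ − 1ξ → 217 = 317 − 1ξ, giving ξ = 99.95 mol/min.
Outlet amounts (n = n₀ + ν ξ):
  B: 224.8 − 1(99.95) = 124.9
  A: 317 − 1(99.95) = 217
  D: 0 + 2(99.95) = 199.9

125 mol/min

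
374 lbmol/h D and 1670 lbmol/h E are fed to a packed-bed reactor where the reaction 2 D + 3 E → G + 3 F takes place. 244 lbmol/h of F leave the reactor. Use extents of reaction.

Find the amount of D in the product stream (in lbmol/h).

211 lbmol/h

For F: n = n₀ + 3ξ → 244 = 0 + 3ξ, giving ξ = 81.33 lbmol/h.
Outlet amounts (n = n₀ + ν ξ):
  D: 374 − 2(81.33) = 211.3
  E: 1670 − 3(81.33) = 1426
  G: 0 + 1(81.33) = 81.33
  F: 0 + 3(81.33) = 244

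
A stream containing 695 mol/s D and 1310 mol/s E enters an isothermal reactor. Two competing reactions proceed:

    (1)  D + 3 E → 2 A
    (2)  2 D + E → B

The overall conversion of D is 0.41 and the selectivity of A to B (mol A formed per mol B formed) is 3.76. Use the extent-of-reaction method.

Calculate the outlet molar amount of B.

73.4 mol/s

Conversion of D: D consumed = 0.41 × 695 = 284.9 mol/s = 1ξ₁ + 2ξ₂.
Selectivity: 2ξ₁ / (1ξ₂) = 3.76 → ξ₁ = 1.88 ξ₂.
Substitute: (1·1.88 + 2) ξ₂ = 284.9 → ξ₂ = 73.44 mol/s, ξ₁ = 138.1 mol/s.
Outlet amounts (n = n₀ + Σ ν·ξ):
  D: 695 − 1(138.1) − 2(73.44) = 410.1
  E: 1310 − 3(138.1) − 1(73.44) = 822.4
  A: 0 + 2(138.1) = 276.1
  B: 0 + 1(73.44) = 73.44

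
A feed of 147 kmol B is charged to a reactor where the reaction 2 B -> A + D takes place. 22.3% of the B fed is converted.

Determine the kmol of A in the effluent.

B reacted = 0.223 × 147 = 32.78 kmol; ν_B = −2, so ξ = 32.78/2 = 16.39 kmol.
Outlet amounts (n = n₀ + ν ξ):
  B: 147 − 2(16.39) = 114.2
  A: 0 + 1(16.39) = 16.39
  D: 0 + 1(16.39) = 16.39

16.4 kmol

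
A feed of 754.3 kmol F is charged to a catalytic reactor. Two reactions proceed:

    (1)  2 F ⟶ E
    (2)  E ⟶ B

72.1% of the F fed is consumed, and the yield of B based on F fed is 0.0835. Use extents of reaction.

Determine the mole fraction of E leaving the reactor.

Conversion of F: F consumed = 2ξ₁ = 0.721 × 754.3 → ξ₁ = 271.9 kmol.
Yield of B: 1ξ₂ / 754.3 = 0.0835 → ξ₂ = 62.98 kmol.
Outlet amounts (n = n₀ + Σ ν·ξ):
  F: 754.3 − 2(271.9) = 210.4
  E: 0 + 1(271.9) − 1(62.98) = 208.9
  B: 0 + 1(62.98) = 62.98
Total out = 482.4 kmol; y_E = 208.9 / 482.4 = 0.4332.

0.433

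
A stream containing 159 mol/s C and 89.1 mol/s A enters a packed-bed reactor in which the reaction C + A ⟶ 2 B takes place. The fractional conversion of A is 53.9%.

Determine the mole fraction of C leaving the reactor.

0.447

A reacted = 0.539 × 89.1 = 48.02 mol/s; ν_A = −1, so ξ = 48.02/1 = 48.02 mol/s.
Outlet amounts (n = n₀ + ν ξ):
  C: 159 − 1(48.02) = 111
  A: 89.1 − 1(48.02) = 41.08
  B: 0 + 2(48.02) = 96.05
Total out = 248.1 mol/s; y_C = 111 / 248.1 = 0.4473.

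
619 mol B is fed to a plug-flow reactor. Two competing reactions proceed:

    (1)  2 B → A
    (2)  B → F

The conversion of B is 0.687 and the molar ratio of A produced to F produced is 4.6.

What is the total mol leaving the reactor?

Conversion of B: B consumed = 0.687 × 619 = 425.3 mol = 2ξ₁ + 1ξ₂.
Selectivity: 1ξ₁ / (1ξ₂) = 4.6 → ξ₁ = 4.6 ξ₂.
Substitute: (2·4.6 + 1) ξ₂ = 425.3 → ξ₂ = 41.69 mol, ξ₁ = 191.8 mol.
Outlet amounts (n = n₀ + Σ ν·ξ):
  B: 619 − 2(191.8) − 1(41.69) = 193.7
  A: 0 + 1(191.8) = 191.8
  F: 0 + 1(41.69) = 41.69
Total out = 193.7 + 191.8 + 41.69 = 427.2 mol.

427 mol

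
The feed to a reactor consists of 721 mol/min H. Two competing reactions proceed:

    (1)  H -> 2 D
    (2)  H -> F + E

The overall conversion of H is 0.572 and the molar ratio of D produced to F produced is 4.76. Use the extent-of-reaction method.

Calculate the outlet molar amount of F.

122 mol/min

Conversion of H: H consumed = 0.572 × 721 = 412.4 mol/min = 1ξ₁ + 1ξ₂.
Selectivity: 2ξ₁ / (1ξ₂) = 4.76 → ξ₁ = 2.38 ξ₂.
Substitute: (1·2.38 + 1) ξ₂ = 412.4 → ξ₂ = 122 mol/min, ξ₁ = 290.4 mol/min.
Outlet amounts (n = n₀ + Σ ν·ξ):
  H: 721 − 1(290.4) − 1(122) = 308.6
  D: 0 + 2(290.4) = 580.8
  F: 0 + 1(122) = 122
  E: 0 + 1(122) = 122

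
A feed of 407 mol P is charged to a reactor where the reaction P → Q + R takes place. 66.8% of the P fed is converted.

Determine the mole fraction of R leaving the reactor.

P reacted = 0.668 × 407 = 271.9 mol; ν_P = −1, so ξ = 271.9/1 = 271.9 mol.
Outlet amounts (n = n₀ + ν ξ):
  P: 407 − 1(271.9) = 135.1
  Q: 0 + 1(271.9) = 271.9
  R: 0 + 1(271.9) = 271.9
Total out = 678.9 mol; y_R = 271.9 / 678.9 = 0.4005.

0.4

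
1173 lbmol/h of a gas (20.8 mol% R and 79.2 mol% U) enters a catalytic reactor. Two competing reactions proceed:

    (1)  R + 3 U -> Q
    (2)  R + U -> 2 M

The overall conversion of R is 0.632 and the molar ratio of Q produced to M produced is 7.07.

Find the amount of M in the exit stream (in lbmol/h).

Conversion of R: R consumed = 0.632 × 244 = 154.2 lbmol/h = 1ξ₁ + 1ξ₂.
Selectivity: 1ξ₁ / (2ξ₂) = 7.07 → ξ₁ = 14.14 ξ₂.
Substitute: (1·14.14 + 1) ξ₂ = 154.2 → ξ₂ = 10.18 lbmol/h, ξ₁ = 144 lbmol/h.
Outlet amounts (n = n₀ + Σ ν·ξ):
  R: 244 − 1(144) − 1(10.18) = 89.79
  U: 929 − 3(144) − 1(10.18) = 486.8
  Q: 0 + 1(144) = 144
  M: 0 + 2(10.18) = 20.37

20.4 lbmol/h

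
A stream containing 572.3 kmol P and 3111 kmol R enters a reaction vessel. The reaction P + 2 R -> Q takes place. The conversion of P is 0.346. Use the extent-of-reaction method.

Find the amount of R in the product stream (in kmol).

P reacted = 0.346 × 572.3 = 198 kmol; ν_P = −1, so ξ = 198/1 = 198 kmol.
Outlet amounts (n = n₀ + ν ξ):
  P: 572.3 − 1(198) = 374.3
  R: 3111 − 2(198) = 2715
  Q: 0 + 1(198) = 198

2710 kmol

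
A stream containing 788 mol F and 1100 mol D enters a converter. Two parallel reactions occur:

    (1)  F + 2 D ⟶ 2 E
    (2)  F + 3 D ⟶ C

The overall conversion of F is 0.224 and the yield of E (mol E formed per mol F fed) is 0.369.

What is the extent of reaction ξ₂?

ξ₂ = 31.1 mol

Yield of E: 2ξ₁ / 788 = 0.369 → ξ₁ = 145.4 mol.
Conversion of F: 1ξ₁ + 1ξ₂ = 0.224 × 788 = 176.5 → ξ₂ = 31.13 mol.
Outlet amounts (n = n₀ + Σ ν·ξ):
  F: 788 − 1(145.4) − 1(31.13) = 611.5
  D: 1100 − 2(145.4) − 3(31.13) = 715.9
  E: 0 + 2(145.4) = 290.8
  C: 0 + 1(31.13) = 31.13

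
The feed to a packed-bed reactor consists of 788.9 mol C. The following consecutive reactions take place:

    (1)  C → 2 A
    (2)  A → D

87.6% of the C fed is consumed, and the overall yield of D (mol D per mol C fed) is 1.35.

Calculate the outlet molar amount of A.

317 mol

Conversion of C: C consumed = 1ξ₁ = 0.876 × 788.9 → ξ₁ = 691.1 mol.
Yield of D: 1ξ₂ / 788.9 = 1.35 → ξ₂ = 1065 mol.
Outlet amounts (n = n₀ + Σ ν·ξ):
  C: 788.9 − 1(691.1) = 97.82
  A: 0 + 2(691.1) − 1(1065) = 317.1
  D: 0 + 1(1065) = 1065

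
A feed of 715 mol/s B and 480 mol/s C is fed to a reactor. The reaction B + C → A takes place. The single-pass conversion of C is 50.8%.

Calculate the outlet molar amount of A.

244 mol/s

C reacted = 0.508 × 480 = 243.8 mol/s; ν_C = −1, so ξ = 243.8/1 = 243.8 mol/s.
Outlet amounts (n = n₀ + ν ξ):
  B: 715 − 1(243.8) = 471.2
  C: 480 − 1(243.8) = 236.2
  A: 0 + 1(243.8) = 243.8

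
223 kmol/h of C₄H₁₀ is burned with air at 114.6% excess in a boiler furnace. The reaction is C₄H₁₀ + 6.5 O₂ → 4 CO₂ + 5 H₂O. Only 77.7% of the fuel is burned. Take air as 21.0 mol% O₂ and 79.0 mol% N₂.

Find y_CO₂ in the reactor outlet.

Stoichiometric O₂ = 6.5 × 223 = 1450 kmol/h; O₂ fed = 1450 × 2.146 = 3111 kmol/h.
N₂ fed = 3111 × 79/21 = 11700 kmol/h.
Fuel reacted = 0.777 × 223 → ξ = 173.3 kmol/h.
Outlet (n = n₀ + ν ξ):
  C₄H₁₀: 223 − 1(173.3) = 49.73
  O₂: 3111 − 6.5(173.3) = 1984
  N₂: 11700 (inert)
  CO₂: 0 + 4(173.3) = 693.1
  H₂O: 0 + 5(173.3) = 866.4
Total out = 15300 kmol/h; y_CO₂ = 693.1 / 15300 = 0.04531.

0.0453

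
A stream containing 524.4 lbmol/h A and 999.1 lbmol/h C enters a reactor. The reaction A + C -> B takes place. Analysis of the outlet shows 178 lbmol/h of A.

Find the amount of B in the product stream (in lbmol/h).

For A: n = n₀ − 1ξ → 178 = 524.4 − 1ξ, giving ξ = 346.4 lbmol/h.
Outlet amounts (n = n₀ + ν ξ):
  A: 524.4 − 1(346.4) = 178
  C: 999.1 − 1(346.4) = 652.7
  B: 0 + 1(346.4) = 346.4

346 lbmol/h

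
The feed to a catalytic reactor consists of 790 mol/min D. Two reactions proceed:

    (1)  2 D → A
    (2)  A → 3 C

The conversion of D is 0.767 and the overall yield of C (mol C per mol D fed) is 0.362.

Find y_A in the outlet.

0.306

Conversion of D: D consumed = 2ξ₁ = 0.767 × 790 → ξ₁ = 303 mol/min.
Yield of C: 3ξ₂ / 790 = 0.362 → ξ₂ = 95.33 mol/min.
Outlet amounts (n = n₀ + Σ ν·ξ):
  D: 790 − 2(303) = 184.1
  A: 0 + 1(303) − 1(95.33) = 207.6
  C: 0 + 3(95.33) = 286
Total out = 677.7 mol/min; y_A = 207.6 / 677.7 = 0.3064.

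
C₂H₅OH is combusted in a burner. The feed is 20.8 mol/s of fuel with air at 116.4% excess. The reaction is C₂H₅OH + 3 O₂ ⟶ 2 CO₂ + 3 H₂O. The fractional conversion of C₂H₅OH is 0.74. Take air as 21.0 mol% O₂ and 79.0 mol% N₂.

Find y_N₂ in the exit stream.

Stoichiometric O₂ = 3 × 20.8 = 62.4 mol/s; O₂ fed = 62.4 × 2.164 = 135 mol/s.
N₂ fed = 135 × 79/21 = 508 mol/s.
Fuel reacted = 0.74 × 20.8 → ξ = 15.39 mol/s.
Outlet (n = n₀ + ν ξ):
  C₂H₅OH: 20.8 − 1(15.39) = 5.408
  O₂: 135 − 3(15.39) = 88.86
  N₂: 508 (inert)
  CO₂: 0 + 2(15.39) = 30.78
  H₂O: 0 + 3(15.39) = 46.18
Total out = 679.2 mol/s; y_N₂ = 508 / 679.2 = 0.7479.

0.748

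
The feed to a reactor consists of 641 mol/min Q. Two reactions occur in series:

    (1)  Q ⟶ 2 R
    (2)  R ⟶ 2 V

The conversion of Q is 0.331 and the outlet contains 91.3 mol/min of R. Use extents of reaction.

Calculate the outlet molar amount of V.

666 mol/min

Conversion of Q: Q consumed = 1ξ₁ = 0.331 × 641 → ξ₁ = 212.2 mol/min.
R balance: n_R = 0 + 2ξ₁ − 1ξ₂ = 91.3 → ξ₂ = (2·212.2 − 91.3)/1 = 333 mol/min.
Outlet amounts (n = n₀ + Σ ν·ξ):
  Q: 641 − 1(212.2) = 428.8
  R: 0 + 2(212.2) − 1(333) = 91.3
  V: 0 + 2(333) = 666.1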